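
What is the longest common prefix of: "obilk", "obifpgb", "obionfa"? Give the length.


Words: obilk, obifpgb, obionfa
  Position 0: all 'o' => match
  Position 1: all 'b' => match
  Position 2: all 'i' => match
  Position 3: ('l', 'f', 'o') => mismatch, stop
LCP = "obi" (length 3)

3


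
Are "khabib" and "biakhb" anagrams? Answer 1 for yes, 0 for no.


Strings: "khabib", "biakhb"
Sorted first:  abbhik
Sorted second: abbhik
Sorted forms match => anagrams

1


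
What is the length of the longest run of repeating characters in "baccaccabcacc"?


Input: "baccaccabcacc"
Scanning for longest run:
  Position 1 ('a'): new char, reset run to 1
  Position 2 ('c'): new char, reset run to 1
  Position 3 ('c'): continues run of 'c', length=2
  Position 4 ('a'): new char, reset run to 1
  Position 5 ('c'): new char, reset run to 1
  Position 6 ('c'): continues run of 'c', length=2
  Position 7 ('a'): new char, reset run to 1
  Position 8 ('b'): new char, reset run to 1
  Position 9 ('c'): new char, reset run to 1
  Position 10 ('a'): new char, reset run to 1
  Position 11 ('c'): new char, reset run to 1
  Position 12 ('c'): continues run of 'c', length=2
Longest run: 'c' with length 2

2


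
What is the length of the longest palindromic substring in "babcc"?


Input: "babcc"
Checking substrings for palindromes:
  [0:3] "bab" (len 3) => palindrome
  [3:5] "cc" (len 2) => palindrome
Longest palindromic substring: "bab" with length 3

3


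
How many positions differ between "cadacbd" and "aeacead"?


Comparing "cadacbd" and "aeacead" position by position:
  Position 0: 'c' vs 'a' => DIFFER
  Position 1: 'a' vs 'e' => DIFFER
  Position 2: 'd' vs 'a' => DIFFER
  Position 3: 'a' vs 'c' => DIFFER
  Position 4: 'c' vs 'e' => DIFFER
  Position 5: 'b' vs 'a' => DIFFER
  Position 6: 'd' vs 'd' => same
Positions that differ: 6

6


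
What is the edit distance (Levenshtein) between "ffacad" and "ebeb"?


Computing edit distance: "ffacad" -> "ebeb"
DP table:
           e    b    e    b
      0    1    2    3    4
  f   1    1    2    3    4
  f   2    2    2    3    4
  a   3    3    3    3    4
  c   4    4    4    4    4
  a   5    5    5    5    5
  d   6    6    6    6    6
Edit distance = dp[6][4] = 6

6


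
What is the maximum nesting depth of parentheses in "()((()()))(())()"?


Input: "()((()()))(())()"
Tracking depth:
  Position 0 '(': depth becomes 1
  Position 1 ')': depth becomes 0
  Position 2 '(': depth becomes 1
  Position 3 '(': depth becomes 2
  Position 4 '(': depth becomes 3
  Position 5 ')': depth becomes 2
  Position 6 '(': depth becomes 3
  Position 7 ')': depth becomes 2
  Position 8 ')': depth becomes 1
  Position 9 ')': depth becomes 0
  Position 10 '(': depth becomes 1
  Position 11 '(': depth becomes 2
  Position 12 ')': depth becomes 1
  Position 13 ')': depth becomes 0
  Position 14 '(': depth becomes 1
  Position 15 ')': depth becomes 0
Maximum depth reached: 3

3


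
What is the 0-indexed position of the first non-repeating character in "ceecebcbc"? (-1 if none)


Input: ceecebcbc
Character frequencies:
  'b': 2
  'c': 4
  'e': 3
Scanning left to right for freq == 1:
  Position 0 ('c'): freq=4, skip
  Position 1 ('e'): freq=3, skip
  Position 2 ('e'): freq=3, skip
  Position 3 ('c'): freq=4, skip
  Position 4 ('e'): freq=3, skip
  Position 5 ('b'): freq=2, skip
  Position 6 ('c'): freq=4, skip
  Position 7 ('b'): freq=2, skip
  Position 8 ('c'): freq=4, skip
  No unique character found => answer = -1

-1


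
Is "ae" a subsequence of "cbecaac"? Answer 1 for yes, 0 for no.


Check if "ae" is a subsequence of "cbecaac"
Greedy scan:
  Position 0 ('c'): no match needed
  Position 1 ('b'): no match needed
  Position 2 ('e'): no match needed
  Position 3 ('c'): no match needed
  Position 4 ('a'): matches sub[0] = 'a'
  Position 5 ('a'): no match needed
  Position 6 ('c'): no match needed
Only matched 1/2 characters => not a subsequence

0


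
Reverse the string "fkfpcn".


Input: fkfpcn
Reading characters right to left:
  Position 5: 'n'
  Position 4: 'c'
  Position 3: 'p'
  Position 2: 'f'
  Position 1: 'k'
  Position 0: 'f'
Reversed: ncpfkf

ncpfkf


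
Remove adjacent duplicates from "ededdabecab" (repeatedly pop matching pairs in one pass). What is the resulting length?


Input: ededdabecab
Stack-based adjacent duplicate removal:
  Read 'e': push. Stack: e
  Read 'd': push. Stack: ed
  Read 'e': push. Stack: ede
  Read 'd': push. Stack: eded
  Read 'd': matches stack top 'd' => pop. Stack: ede
  Read 'a': push. Stack: edea
  Read 'b': push. Stack: edeab
  Read 'e': push. Stack: edeabe
  Read 'c': push. Stack: edeabec
  Read 'a': push. Stack: edeabeca
  Read 'b': push. Stack: edeabecab
Final stack: "edeabecab" (length 9)

9


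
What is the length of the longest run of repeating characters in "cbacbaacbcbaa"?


Input: "cbacbaacbcbaa"
Scanning for longest run:
  Position 1 ('b'): new char, reset run to 1
  Position 2 ('a'): new char, reset run to 1
  Position 3 ('c'): new char, reset run to 1
  Position 4 ('b'): new char, reset run to 1
  Position 5 ('a'): new char, reset run to 1
  Position 6 ('a'): continues run of 'a', length=2
  Position 7 ('c'): new char, reset run to 1
  Position 8 ('b'): new char, reset run to 1
  Position 9 ('c'): new char, reset run to 1
  Position 10 ('b'): new char, reset run to 1
  Position 11 ('a'): new char, reset run to 1
  Position 12 ('a'): continues run of 'a', length=2
Longest run: 'a' with length 2

2


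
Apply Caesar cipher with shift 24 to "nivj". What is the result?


Caesar cipher: shift "nivj" by 24
  'n' (pos 13) + 24 = pos 11 = 'l'
  'i' (pos 8) + 24 = pos 6 = 'g'
  'v' (pos 21) + 24 = pos 19 = 't'
  'j' (pos 9) + 24 = pos 7 = 'h'
Result: lgth

lgth


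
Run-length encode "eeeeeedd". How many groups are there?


Input: eeeeeedd
Scanning for consecutive runs:
  Group 1: 'e' x 6 (positions 0-5)
  Group 2: 'd' x 2 (positions 6-7)
Total groups: 2

2


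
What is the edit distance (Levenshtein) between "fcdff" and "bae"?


Computing edit distance: "fcdff" -> "bae"
DP table:
           b    a    e
      0    1    2    3
  f   1    1    2    3
  c   2    2    2    3
  d   3    3    3    3
  f   4    4    4    4
  f   5    5    5    5
Edit distance = dp[5][3] = 5

5


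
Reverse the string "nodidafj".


Input: nodidafj
Reading characters right to left:
  Position 7: 'j'
  Position 6: 'f'
  Position 5: 'a'
  Position 4: 'd'
  Position 3: 'i'
  Position 2: 'd'
  Position 1: 'o'
  Position 0: 'n'
Reversed: jfadidon

jfadidon


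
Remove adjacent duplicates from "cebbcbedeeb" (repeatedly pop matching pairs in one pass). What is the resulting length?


Input: cebbcbedeeb
Stack-based adjacent duplicate removal:
  Read 'c': push. Stack: c
  Read 'e': push. Stack: ce
  Read 'b': push. Stack: ceb
  Read 'b': matches stack top 'b' => pop. Stack: ce
  Read 'c': push. Stack: cec
  Read 'b': push. Stack: cecb
  Read 'e': push. Stack: cecbe
  Read 'd': push. Stack: cecbed
  Read 'e': push. Stack: cecbede
  Read 'e': matches stack top 'e' => pop. Stack: cecbed
  Read 'b': push. Stack: cecbedb
Final stack: "cecbedb" (length 7)

7


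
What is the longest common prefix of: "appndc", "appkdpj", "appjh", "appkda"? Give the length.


Words: appndc, appkdpj, appjh, appkda
  Position 0: all 'a' => match
  Position 1: all 'p' => match
  Position 2: all 'p' => match
  Position 3: ('n', 'k', 'j', 'k') => mismatch, stop
LCP = "app" (length 3)

3


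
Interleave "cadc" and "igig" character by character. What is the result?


Interleaving "cadc" and "igig":
  Position 0: 'c' from first, 'i' from second => "ci"
  Position 1: 'a' from first, 'g' from second => "ag"
  Position 2: 'd' from first, 'i' from second => "di"
  Position 3: 'c' from first, 'g' from second => "cg"
Result: ciagdicg

ciagdicg


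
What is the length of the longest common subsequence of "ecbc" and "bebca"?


LCS of "ecbc" and "bebca"
DP table:
           b    e    b    c    a
      0    0    0    0    0    0
  e   0    0    1    1    1    1
  c   0    0    1    1    2    2
  b   0    1    1    2    2    2
  c   0    1    1    2    3    3
LCS length = dp[4][5] = 3

3


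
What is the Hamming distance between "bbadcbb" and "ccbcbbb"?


Comparing "bbadcbb" and "ccbcbbb" position by position:
  Position 0: 'b' vs 'c' => differ
  Position 1: 'b' vs 'c' => differ
  Position 2: 'a' vs 'b' => differ
  Position 3: 'd' vs 'c' => differ
  Position 4: 'c' vs 'b' => differ
  Position 5: 'b' vs 'b' => same
  Position 6: 'b' vs 'b' => same
Total differences (Hamming distance): 5

5


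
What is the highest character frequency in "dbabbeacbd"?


Input: dbabbeacbd
Character counts:
  'a': 2
  'b': 4
  'c': 1
  'd': 2
  'e': 1
Maximum frequency: 4

4


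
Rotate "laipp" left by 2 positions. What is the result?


Input: "laipp", rotate left by 2
First 2 characters: "la"
Remaining characters: "ipp"
Concatenate remaining + first: "ipp" + "la" = "ippla"

ippla


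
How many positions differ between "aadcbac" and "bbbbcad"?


Comparing "aadcbac" and "bbbbcad" position by position:
  Position 0: 'a' vs 'b' => DIFFER
  Position 1: 'a' vs 'b' => DIFFER
  Position 2: 'd' vs 'b' => DIFFER
  Position 3: 'c' vs 'b' => DIFFER
  Position 4: 'b' vs 'c' => DIFFER
  Position 5: 'a' vs 'a' => same
  Position 6: 'c' vs 'd' => DIFFER
Positions that differ: 6

6


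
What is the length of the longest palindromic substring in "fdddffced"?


Input: "fdddffced"
Checking substrings for palindromes:
  [0:5] "fdddf" (len 5) => palindrome
  [1:4] "ddd" (len 3) => palindrome
  [1:3] "dd" (len 2) => palindrome
  [2:4] "dd" (len 2) => palindrome
  [4:6] "ff" (len 2) => palindrome
Longest palindromic substring: "fdddf" with length 5

5


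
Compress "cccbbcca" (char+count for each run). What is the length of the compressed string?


Input: cccbbcca
Runs:
  'c' x 3 => "c3"
  'b' x 2 => "b2"
  'c' x 2 => "c2"
  'a' x 1 => "a1"
Compressed: "c3b2c2a1"
Compressed length: 8

8


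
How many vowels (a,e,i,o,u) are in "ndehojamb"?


Input: ndehojamb
Checking each character:
  'n' at position 0: consonant
  'd' at position 1: consonant
  'e' at position 2: vowel (running total: 1)
  'h' at position 3: consonant
  'o' at position 4: vowel (running total: 2)
  'j' at position 5: consonant
  'a' at position 6: vowel (running total: 3)
  'm' at position 7: consonant
  'b' at position 8: consonant
Total vowels: 3

3


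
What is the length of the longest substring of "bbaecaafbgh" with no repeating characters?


Input: "bbaecaafbgh"
Sliding window (track last position of each char):
  Position 0 ('b'): window [0,0] length 1 -- new best
  Position 1 ('b'): repeat (last at 0), move window start to 1
  Position 1 ('b'): window [1,1] length 1
  Position 2 ('a'): window [1,2] length 2 -- new best
  Position 3 ('e'): window [1,3] length 3 -- new best
  Position 4 ('c'): window [1,4] length 4 -- new best
  Position 5 ('a'): repeat (last at 2), move window start to 3
  Position 5 ('a'): window [3,5] length 3
  Position 6 ('a'): repeat (last at 5), move window start to 6
  Position 6 ('a'): window [6,6] length 1
  Position 7 ('f'): window [6,7] length 2
  Position 8 ('b'): window [6,8] length 3
  Position 9 ('g'): window [6,9] length 4
  Position 10 ('h'): window [6,10] length 5 -- new best
Longest substring with no repeats: "afbgh" with length 5

5


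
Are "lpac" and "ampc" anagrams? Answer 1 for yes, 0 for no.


Strings: "lpac", "ampc"
Sorted first:  aclp
Sorted second: acmp
Differ at position 2: 'l' vs 'm' => not anagrams

0


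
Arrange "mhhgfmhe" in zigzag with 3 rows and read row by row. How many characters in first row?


Zigzag "mhhgfmhe" into 3 rows:
Placing characters:
  'm' => row 0
  'h' => row 1
  'h' => row 2
  'g' => row 1
  'f' => row 0
  'm' => row 1
  'h' => row 2
  'e' => row 1
Rows:
  Row 0: "mf"
  Row 1: "hgme"
  Row 2: "hh"
First row length: 2

2


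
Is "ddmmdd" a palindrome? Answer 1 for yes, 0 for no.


Input: ddmmdd
Reversed: ddmmdd
  Compare pos 0 ('d') with pos 5 ('d'): match
  Compare pos 1 ('d') with pos 4 ('d'): match
  Compare pos 2 ('m') with pos 3 ('m'): match
Result: palindrome

1


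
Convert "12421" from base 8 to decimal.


Input: "12421" in base 8
Positional expansion:
  Digit '1' (value 1) x 8^4 = 4096
  Digit '2' (value 2) x 8^3 = 1024
  Digit '4' (value 4) x 8^2 = 256
  Digit '2' (value 2) x 8^1 = 16
  Digit '1' (value 1) x 8^0 = 1
Sum = 5393

5393


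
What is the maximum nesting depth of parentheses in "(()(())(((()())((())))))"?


Input: "(()(())(((()())((())))))"
Tracking depth:
  Position 0 '(': depth becomes 1
  Position 1 '(': depth becomes 2
  Position 2 ')': depth becomes 1
  Position 3 '(': depth becomes 2
  Position 4 '(': depth becomes 3
  Position 5 ')': depth becomes 2
  Position 6 ')': depth becomes 1
  Position 7 '(': depth becomes 2
  Position 8 '(': depth becomes 3
  Position 9 '(': depth becomes 4
  Position 10 '(': depth becomes 5
  Position 11 ')': depth becomes 4
  Position 12 '(': depth becomes 5
  Position 13 ')': depth becomes 4
  Position 14 ')': depth becomes 3
  Position 15 '(': depth becomes 4
  Position 16 '(': depth becomes 5
  Position 17 '(': depth becomes 6
  Position 18 ')': depth becomes 5
  Position 19 ')': depth becomes 4
  Position 20 ')': depth becomes 3
  Position 21 ')': depth becomes 2
  Position 22 ')': depth becomes 1
  Position 23 ')': depth becomes 0
Maximum depth reached: 6

6


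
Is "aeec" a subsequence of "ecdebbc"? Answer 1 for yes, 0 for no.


Check if "aeec" is a subsequence of "ecdebbc"
Greedy scan:
  Position 0 ('e'): no match needed
  Position 1 ('c'): no match needed
  Position 2 ('d'): no match needed
  Position 3 ('e'): no match needed
  Position 4 ('b'): no match needed
  Position 5 ('b'): no match needed
  Position 6 ('c'): no match needed
Only matched 0/4 characters => not a subsequence

0


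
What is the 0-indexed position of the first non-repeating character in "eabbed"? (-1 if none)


Input: eabbed
Character frequencies:
  'a': 1
  'b': 2
  'd': 1
  'e': 2
Scanning left to right for freq == 1:
  Position 0 ('e'): freq=2, skip
  Position 1 ('a'): unique! => answer = 1

1


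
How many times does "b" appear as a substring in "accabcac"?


Searching for "b" in "accabcac"
Scanning each position:
  Position 0: "a" => no
  Position 1: "c" => no
  Position 2: "c" => no
  Position 3: "a" => no
  Position 4: "b" => MATCH
  Position 5: "c" => no
  Position 6: "a" => no
  Position 7: "c" => no
Total occurrences: 1

1


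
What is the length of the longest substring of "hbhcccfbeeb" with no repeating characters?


Input: "hbhcccfbeeb"
Sliding window (track last position of each char):
  Position 0 ('h'): window [0,0] length 1 -- new best
  Position 1 ('b'): window [0,1] length 2 -- new best
  Position 2 ('h'): repeat (last at 0), move window start to 1
  Position 2 ('h'): window [1,2] length 2
  Position 3 ('c'): window [1,3] length 3 -- new best
  Position 4 ('c'): repeat (last at 3), move window start to 4
  Position 4 ('c'): window [4,4] length 1
  Position 5 ('c'): repeat (last at 4), move window start to 5
  Position 5 ('c'): window [5,5] length 1
  Position 6 ('f'): window [5,6] length 2
  Position 7 ('b'): window [5,7] length 3
  Position 8 ('e'): window [5,8] length 4 -- new best
  Position 9 ('e'): repeat (last at 8), move window start to 9
  Position 9 ('e'): window [9,9] length 1
  Position 10 ('b'): window [9,10] length 2
Longest substring with no repeats: "cfbe" with length 4

4


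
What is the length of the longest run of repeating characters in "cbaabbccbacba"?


Input: "cbaabbccbacba"
Scanning for longest run:
  Position 1 ('b'): new char, reset run to 1
  Position 2 ('a'): new char, reset run to 1
  Position 3 ('a'): continues run of 'a', length=2
  Position 4 ('b'): new char, reset run to 1
  Position 5 ('b'): continues run of 'b', length=2
  Position 6 ('c'): new char, reset run to 1
  Position 7 ('c'): continues run of 'c', length=2
  Position 8 ('b'): new char, reset run to 1
  Position 9 ('a'): new char, reset run to 1
  Position 10 ('c'): new char, reset run to 1
  Position 11 ('b'): new char, reset run to 1
  Position 12 ('a'): new char, reset run to 1
Longest run: 'a' with length 2

2


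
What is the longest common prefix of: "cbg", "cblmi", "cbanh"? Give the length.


Words: cbg, cblmi, cbanh
  Position 0: all 'c' => match
  Position 1: all 'b' => match
  Position 2: ('g', 'l', 'a') => mismatch, stop
LCP = "cb" (length 2)

2


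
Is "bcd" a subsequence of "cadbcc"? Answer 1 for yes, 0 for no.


Check if "bcd" is a subsequence of "cadbcc"
Greedy scan:
  Position 0 ('c'): no match needed
  Position 1 ('a'): no match needed
  Position 2 ('d'): no match needed
  Position 3 ('b'): matches sub[0] = 'b'
  Position 4 ('c'): matches sub[1] = 'c'
  Position 5 ('c'): no match needed
Only matched 2/3 characters => not a subsequence

0


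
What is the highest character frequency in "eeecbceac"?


Input: eeecbceac
Character counts:
  'a': 1
  'b': 1
  'c': 3
  'e': 4
Maximum frequency: 4

4


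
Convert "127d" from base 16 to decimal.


Input: "127d" in base 16
Positional expansion:
  Digit '1' (value 1) x 16^3 = 4096
  Digit '2' (value 2) x 16^2 = 512
  Digit '7' (value 7) x 16^1 = 112
  Digit 'd' (value 13) x 16^0 = 13
Sum = 4733

4733


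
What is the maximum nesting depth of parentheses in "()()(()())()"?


Input: "()()(()())()"
Tracking depth:
  Position 0 '(': depth becomes 1
  Position 1 ')': depth becomes 0
  Position 2 '(': depth becomes 1
  Position 3 ')': depth becomes 0
  Position 4 '(': depth becomes 1
  Position 5 '(': depth becomes 2
  Position 6 ')': depth becomes 1
  Position 7 '(': depth becomes 2
  Position 8 ')': depth becomes 1
  Position 9 ')': depth becomes 0
  Position 10 '(': depth becomes 1
  Position 11 ')': depth becomes 0
Maximum depth reached: 2

2


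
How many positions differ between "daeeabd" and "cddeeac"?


Comparing "daeeabd" and "cddeeac" position by position:
  Position 0: 'd' vs 'c' => DIFFER
  Position 1: 'a' vs 'd' => DIFFER
  Position 2: 'e' vs 'd' => DIFFER
  Position 3: 'e' vs 'e' => same
  Position 4: 'a' vs 'e' => DIFFER
  Position 5: 'b' vs 'a' => DIFFER
  Position 6: 'd' vs 'c' => DIFFER
Positions that differ: 6

6


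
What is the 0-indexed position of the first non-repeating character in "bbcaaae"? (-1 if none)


Input: bbcaaae
Character frequencies:
  'a': 3
  'b': 2
  'c': 1
  'e': 1
Scanning left to right for freq == 1:
  Position 0 ('b'): freq=2, skip
  Position 1 ('b'): freq=2, skip
  Position 2 ('c'): unique! => answer = 2

2


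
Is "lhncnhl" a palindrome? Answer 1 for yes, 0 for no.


Input: lhncnhl
Reversed: lhncnhl
  Compare pos 0 ('l') with pos 6 ('l'): match
  Compare pos 1 ('h') with pos 5 ('h'): match
  Compare pos 2 ('n') with pos 4 ('n'): match
Result: palindrome

1


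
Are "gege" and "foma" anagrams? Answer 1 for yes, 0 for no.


Strings: "gege", "foma"
Sorted first:  eegg
Sorted second: afmo
Differ at position 0: 'e' vs 'a' => not anagrams

0


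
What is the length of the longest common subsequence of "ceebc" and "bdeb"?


LCS of "ceebc" and "bdeb"
DP table:
           b    d    e    b
      0    0    0    0    0
  c   0    0    0    0    0
  e   0    0    0    1    1
  e   0    0    0    1    1
  b   0    1    1    1    2
  c   0    1    1    1    2
LCS length = dp[5][4] = 2

2


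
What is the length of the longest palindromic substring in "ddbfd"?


Input: "ddbfd"
Checking substrings for palindromes:
  [0:2] "dd" (len 2) => palindrome
Longest palindromic substring: "dd" with length 2

2


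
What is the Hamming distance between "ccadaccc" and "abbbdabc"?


Comparing "ccadaccc" and "abbbdabc" position by position:
  Position 0: 'c' vs 'a' => differ
  Position 1: 'c' vs 'b' => differ
  Position 2: 'a' vs 'b' => differ
  Position 3: 'd' vs 'b' => differ
  Position 4: 'a' vs 'd' => differ
  Position 5: 'c' vs 'a' => differ
  Position 6: 'c' vs 'b' => differ
  Position 7: 'c' vs 'c' => same
Total differences (Hamming distance): 7

7


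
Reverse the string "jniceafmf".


Input: jniceafmf
Reading characters right to left:
  Position 8: 'f'
  Position 7: 'm'
  Position 6: 'f'
  Position 5: 'a'
  Position 4: 'e'
  Position 3: 'c'
  Position 2: 'i'
  Position 1: 'n'
  Position 0: 'j'
Reversed: fmfaecinj

fmfaecinj


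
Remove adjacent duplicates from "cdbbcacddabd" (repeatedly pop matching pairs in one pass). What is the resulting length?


Input: cdbbcacddabd
Stack-based adjacent duplicate removal:
  Read 'c': push. Stack: c
  Read 'd': push. Stack: cd
  Read 'b': push. Stack: cdb
  Read 'b': matches stack top 'b' => pop. Stack: cd
  Read 'c': push. Stack: cdc
  Read 'a': push. Stack: cdca
  Read 'c': push. Stack: cdcac
  Read 'd': push. Stack: cdcacd
  Read 'd': matches stack top 'd' => pop. Stack: cdcac
  Read 'a': push. Stack: cdcaca
  Read 'b': push. Stack: cdcacab
  Read 'd': push. Stack: cdcacabd
Final stack: "cdcacabd" (length 8)

8


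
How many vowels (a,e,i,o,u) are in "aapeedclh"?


Input: aapeedclh
Checking each character:
  'a' at position 0: vowel (running total: 1)
  'a' at position 1: vowel (running total: 2)
  'p' at position 2: consonant
  'e' at position 3: vowel (running total: 3)
  'e' at position 4: vowel (running total: 4)
  'd' at position 5: consonant
  'c' at position 6: consonant
  'l' at position 7: consonant
  'h' at position 8: consonant
Total vowels: 4

4


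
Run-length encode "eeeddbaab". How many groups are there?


Input: eeeddbaab
Scanning for consecutive runs:
  Group 1: 'e' x 3 (positions 0-2)
  Group 2: 'd' x 2 (positions 3-4)
  Group 3: 'b' x 1 (positions 5-5)
  Group 4: 'a' x 2 (positions 6-7)
  Group 5: 'b' x 1 (positions 8-8)
Total groups: 5

5


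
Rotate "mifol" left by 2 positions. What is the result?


Input: "mifol", rotate left by 2
First 2 characters: "mi"
Remaining characters: "fol"
Concatenate remaining + first: "fol" + "mi" = "folmi"

folmi


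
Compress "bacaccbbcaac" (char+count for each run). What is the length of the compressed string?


Input: bacaccbbcaac
Runs:
  'b' x 1 => "b1"
  'a' x 1 => "a1"
  'c' x 1 => "c1"
  'a' x 1 => "a1"
  'c' x 2 => "c2"
  'b' x 2 => "b2"
  'c' x 1 => "c1"
  'a' x 2 => "a2"
  'c' x 1 => "c1"
Compressed: "b1a1c1a1c2b2c1a2c1"
Compressed length: 18

18


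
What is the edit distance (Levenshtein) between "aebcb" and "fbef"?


Computing edit distance: "aebcb" -> "fbef"
DP table:
           f    b    e    f
      0    1    2    3    4
  a   1    1    2    3    4
  e   2    2    2    2    3
  b   3    3    2    3    3
  c   4    4    3    3    4
  b   5    5    4    4    4
Edit distance = dp[5][4] = 4

4


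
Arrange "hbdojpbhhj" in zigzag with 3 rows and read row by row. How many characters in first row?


Zigzag "hbdojpbhhj" into 3 rows:
Placing characters:
  'h' => row 0
  'b' => row 1
  'd' => row 2
  'o' => row 1
  'j' => row 0
  'p' => row 1
  'b' => row 2
  'h' => row 1
  'h' => row 0
  'j' => row 1
Rows:
  Row 0: "hjh"
  Row 1: "bophj"
  Row 2: "db"
First row length: 3

3


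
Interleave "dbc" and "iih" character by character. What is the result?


Interleaving "dbc" and "iih":
  Position 0: 'd' from first, 'i' from second => "di"
  Position 1: 'b' from first, 'i' from second => "bi"
  Position 2: 'c' from first, 'h' from second => "ch"
Result: dibich

dibich


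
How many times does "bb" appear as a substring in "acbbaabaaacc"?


Searching for "bb" in "acbbaabaaacc"
Scanning each position:
  Position 0: "ac" => no
  Position 1: "cb" => no
  Position 2: "bb" => MATCH
  Position 3: "ba" => no
  Position 4: "aa" => no
  Position 5: "ab" => no
  Position 6: "ba" => no
  Position 7: "aa" => no
  Position 8: "aa" => no
  Position 9: "ac" => no
  Position 10: "cc" => no
Total occurrences: 1

1


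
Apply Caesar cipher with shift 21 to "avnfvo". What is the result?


Caesar cipher: shift "avnfvo" by 21
  'a' (pos 0) + 21 = pos 21 = 'v'
  'v' (pos 21) + 21 = pos 16 = 'q'
  'n' (pos 13) + 21 = pos 8 = 'i'
  'f' (pos 5) + 21 = pos 0 = 'a'
  'v' (pos 21) + 21 = pos 16 = 'q'
  'o' (pos 14) + 21 = pos 9 = 'j'
Result: vqiaqj

vqiaqj


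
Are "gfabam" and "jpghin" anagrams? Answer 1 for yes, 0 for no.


Strings: "gfabam", "jpghin"
Sorted first:  aabfgm
Sorted second: ghijnp
Differ at position 0: 'a' vs 'g' => not anagrams

0


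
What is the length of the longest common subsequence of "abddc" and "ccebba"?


LCS of "abddc" and "ccebba"
DP table:
           c    c    e    b    b    a
      0    0    0    0    0    0    0
  a   0    0    0    0    0    0    1
  b   0    0    0    0    1    1    1
  d   0    0    0    0    1    1    1
  d   0    0    0    0    1    1    1
  c   0    1    1    1    1    1    1
LCS length = dp[5][6] = 1

1


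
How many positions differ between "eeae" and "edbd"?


Comparing "eeae" and "edbd" position by position:
  Position 0: 'e' vs 'e' => same
  Position 1: 'e' vs 'd' => DIFFER
  Position 2: 'a' vs 'b' => DIFFER
  Position 3: 'e' vs 'd' => DIFFER
Positions that differ: 3

3


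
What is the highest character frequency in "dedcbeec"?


Input: dedcbeec
Character counts:
  'b': 1
  'c': 2
  'd': 2
  'e': 3
Maximum frequency: 3

3


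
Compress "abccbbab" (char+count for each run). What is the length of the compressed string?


Input: abccbbab
Runs:
  'a' x 1 => "a1"
  'b' x 1 => "b1"
  'c' x 2 => "c2"
  'b' x 2 => "b2"
  'a' x 1 => "a1"
  'b' x 1 => "b1"
Compressed: "a1b1c2b2a1b1"
Compressed length: 12

12


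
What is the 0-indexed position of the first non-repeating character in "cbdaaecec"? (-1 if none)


Input: cbdaaecec
Character frequencies:
  'a': 2
  'b': 1
  'c': 3
  'd': 1
  'e': 2
Scanning left to right for freq == 1:
  Position 0 ('c'): freq=3, skip
  Position 1 ('b'): unique! => answer = 1

1


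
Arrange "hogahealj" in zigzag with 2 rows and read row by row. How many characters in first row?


Zigzag "hogahealj" into 2 rows:
Placing characters:
  'h' => row 0
  'o' => row 1
  'g' => row 0
  'a' => row 1
  'h' => row 0
  'e' => row 1
  'a' => row 0
  'l' => row 1
  'j' => row 0
Rows:
  Row 0: "hghaj"
  Row 1: "oael"
First row length: 5

5


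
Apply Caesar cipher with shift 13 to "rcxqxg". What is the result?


Caesar cipher: shift "rcxqxg" by 13
  'r' (pos 17) + 13 = pos 4 = 'e'
  'c' (pos 2) + 13 = pos 15 = 'p'
  'x' (pos 23) + 13 = pos 10 = 'k'
  'q' (pos 16) + 13 = pos 3 = 'd'
  'x' (pos 23) + 13 = pos 10 = 'k'
  'g' (pos 6) + 13 = pos 19 = 't'
Result: epkdkt

epkdkt


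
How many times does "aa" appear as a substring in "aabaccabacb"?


Searching for "aa" in "aabaccabacb"
Scanning each position:
  Position 0: "aa" => MATCH
  Position 1: "ab" => no
  Position 2: "ba" => no
  Position 3: "ac" => no
  Position 4: "cc" => no
  Position 5: "ca" => no
  Position 6: "ab" => no
  Position 7: "ba" => no
  Position 8: "ac" => no
  Position 9: "cb" => no
Total occurrences: 1

1


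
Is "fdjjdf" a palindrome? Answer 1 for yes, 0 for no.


Input: fdjjdf
Reversed: fdjjdf
  Compare pos 0 ('f') with pos 5 ('f'): match
  Compare pos 1 ('d') with pos 4 ('d'): match
  Compare pos 2 ('j') with pos 3 ('j'): match
Result: palindrome

1


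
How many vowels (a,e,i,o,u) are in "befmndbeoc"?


Input: befmndbeoc
Checking each character:
  'b' at position 0: consonant
  'e' at position 1: vowel (running total: 1)
  'f' at position 2: consonant
  'm' at position 3: consonant
  'n' at position 4: consonant
  'd' at position 5: consonant
  'b' at position 6: consonant
  'e' at position 7: vowel (running total: 2)
  'o' at position 8: vowel (running total: 3)
  'c' at position 9: consonant
Total vowels: 3

3


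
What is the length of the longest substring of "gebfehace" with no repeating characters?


Input: "gebfehace"
Sliding window (track last position of each char):
  Position 0 ('g'): window [0,0] length 1 -- new best
  Position 1 ('e'): window [0,1] length 2 -- new best
  Position 2 ('b'): window [0,2] length 3 -- new best
  Position 3 ('f'): window [0,3] length 4 -- new best
  Position 4 ('e'): repeat (last at 1), move window start to 2
  Position 4 ('e'): window [2,4] length 3
  Position 5 ('h'): window [2,5] length 4
  Position 6 ('a'): window [2,6] length 5 -- new best
  Position 7 ('c'): window [2,7] length 6 -- new best
  Position 8 ('e'): repeat (last at 4), move window start to 5
  Position 8 ('e'): window [5,8] length 4
Longest substring with no repeats: "bfehac" with length 6

6


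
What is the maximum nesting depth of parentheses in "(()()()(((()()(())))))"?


Input: "(()()()(((()()(())))))"
Tracking depth:
  Position 0 '(': depth becomes 1
  Position 1 '(': depth becomes 2
  Position 2 ')': depth becomes 1
  Position 3 '(': depth becomes 2
  Position 4 ')': depth becomes 1
  Position 5 '(': depth becomes 2
  Position 6 ')': depth becomes 1
  Position 7 '(': depth becomes 2
  Position 8 '(': depth becomes 3
  Position 9 '(': depth becomes 4
  Position 10 '(': depth becomes 5
  Position 11 ')': depth becomes 4
  Position 12 '(': depth becomes 5
  Position 13 ')': depth becomes 4
  Position 14 '(': depth becomes 5
  Position 15 '(': depth becomes 6
  Position 16 ')': depth becomes 5
  Position 17 ')': depth becomes 4
  Position 18 ')': depth becomes 3
  Position 19 ')': depth becomes 2
  Position 20 ')': depth becomes 1
  Position 21 ')': depth becomes 0
Maximum depth reached: 6

6


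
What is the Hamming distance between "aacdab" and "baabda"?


Comparing "aacdab" and "baabda" position by position:
  Position 0: 'a' vs 'b' => differ
  Position 1: 'a' vs 'a' => same
  Position 2: 'c' vs 'a' => differ
  Position 3: 'd' vs 'b' => differ
  Position 4: 'a' vs 'd' => differ
  Position 5: 'b' vs 'a' => differ
Total differences (Hamming distance): 5

5


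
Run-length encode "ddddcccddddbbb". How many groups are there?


Input: ddddcccddddbbb
Scanning for consecutive runs:
  Group 1: 'd' x 4 (positions 0-3)
  Group 2: 'c' x 3 (positions 4-6)
  Group 3: 'd' x 4 (positions 7-10)
  Group 4: 'b' x 3 (positions 11-13)
Total groups: 4

4


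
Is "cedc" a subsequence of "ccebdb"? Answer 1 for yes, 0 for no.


Check if "cedc" is a subsequence of "ccebdb"
Greedy scan:
  Position 0 ('c'): matches sub[0] = 'c'
  Position 1 ('c'): no match needed
  Position 2 ('e'): matches sub[1] = 'e'
  Position 3 ('b'): no match needed
  Position 4 ('d'): matches sub[2] = 'd'
  Position 5 ('b'): no match needed
Only matched 3/4 characters => not a subsequence

0


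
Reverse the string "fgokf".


Input: fgokf
Reading characters right to left:
  Position 4: 'f'
  Position 3: 'k'
  Position 2: 'o'
  Position 1: 'g'
  Position 0: 'f'
Reversed: fkogf

fkogf


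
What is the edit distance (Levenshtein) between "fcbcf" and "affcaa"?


Computing edit distance: "fcbcf" -> "affcaa"
DP table:
           a    f    f    c    a    a
      0    1    2    3    4    5    6
  f   1    1    1    2    3    4    5
  c   2    2    2    2    2    3    4
  b   3    3    3    3    3    3    4
  c   4    4    4    4    3    4    4
  f   5    5    4    4    4    4    5
Edit distance = dp[5][6] = 5

5


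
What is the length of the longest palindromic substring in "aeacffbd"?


Input: "aeacffbd"
Checking substrings for palindromes:
  [0:3] "aea" (len 3) => palindrome
  [4:6] "ff" (len 2) => palindrome
Longest palindromic substring: "aea" with length 3

3


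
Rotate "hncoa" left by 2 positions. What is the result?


Input: "hncoa", rotate left by 2
First 2 characters: "hn"
Remaining characters: "coa"
Concatenate remaining + first: "coa" + "hn" = "coahn"

coahn


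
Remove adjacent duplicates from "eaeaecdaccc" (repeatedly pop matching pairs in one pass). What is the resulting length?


Input: eaeaecdaccc
Stack-based adjacent duplicate removal:
  Read 'e': push. Stack: e
  Read 'a': push. Stack: ea
  Read 'e': push. Stack: eae
  Read 'a': push. Stack: eaea
  Read 'e': push. Stack: eaeae
  Read 'c': push. Stack: eaeaec
  Read 'd': push. Stack: eaeaecd
  Read 'a': push. Stack: eaeaecda
  Read 'c': push. Stack: eaeaecdac
  Read 'c': matches stack top 'c' => pop. Stack: eaeaecda
  Read 'c': push. Stack: eaeaecdac
Final stack: "eaeaecdac" (length 9)

9


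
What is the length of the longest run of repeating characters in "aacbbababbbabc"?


Input: "aacbbababbbabc"
Scanning for longest run:
  Position 1 ('a'): continues run of 'a', length=2
  Position 2 ('c'): new char, reset run to 1
  Position 3 ('b'): new char, reset run to 1
  Position 4 ('b'): continues run of 'b', length=2
  Position 5 ('a'): new char, reset run to 1
  Position 6 ('b'): new char, reset run to 1
  Position 7 ('a'): new char, reset run to 1
  Position 8 ('b'): new char, reset run to 1
  Position 9 ('b'): continues run of 'b', length=2
  Position 10 ('b'): continues run of 'b', length=3
  Position 11 ('a'): new char, reset run to 1
  Position 12 ('b'): new char, reset run to 1
  Position 13 ('c'): new char, reset run to 1
Longest run: 'b' with length 3

3


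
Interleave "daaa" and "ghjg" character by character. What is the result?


Interleaving "daaa" and "ghjg":
  Position 0: 'd' from first, 'g' from second => "dg"
  Position 1: 'a' from first, 'h' from second => "ah"
  Position 2: 'a' from first, 'j' from second => "aj"
  Position 3: 'a' from first, 'g' from second => "ag"
Result: dgahajag

dgahajag


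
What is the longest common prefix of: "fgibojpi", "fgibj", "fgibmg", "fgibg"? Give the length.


Words: fgibojpi, fgibj, fgibmg, fgibg
  Position 0: all 'f' => match
  Position 1: all 'g' => match
  Position 2: all 'i' => match
  Position 3: all 'b' => match
  Position 4: ('o', 'j', 'm', 'g') => mismatch, stop
LCP = "fgib" (length 4)

4


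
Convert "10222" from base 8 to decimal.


Input: "10222" in base 8
Positional expansion:
  Digit '1' (value 1) x 8^4 = 4096
  Digit '0' (value 0) x 8^3 = 0
  Digit '2' (value 2) x 8^2 = 128
  Digit '2' (value 2) x 8^1 = 16
  Digit '2' (value 2) x 8^0 = 2
Sum = 4242

4242


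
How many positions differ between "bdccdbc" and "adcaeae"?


Comparing "bdccdbc" and "adcaeae" position by position:
  Position 0: 'b' vs 'a' => DIFFER
  Position 1: 'd' vs 'd' => same
  Position 2: 'c' vs 'c' => same
  Position 3: 'c' vs 'a' => DIFFER
  Position 4: 'd' vs 'e' => DIFFER
  Position 5: 'b' vs 'a' => DIFFER
  Position 6: 'c' vs 'e' => DIFFER
Positions that differ: 5

5


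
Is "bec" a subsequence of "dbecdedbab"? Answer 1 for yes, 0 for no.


Check if "bec" is a subsequence of "dbecdedbab"
Greedy scan:
  Position 0 ('d'): no match needed
  Position 1 ('b'): matches sub[0] = 'b'
  Position 2 ('e'): matches sub[1] = 'e'
  Position 3 ('c'): matches sub[2] = 'c'
  Position 4 ('d'): no match needed
  Position 5 ('e'): no match needed
  Position 6 ('d'): no match needed
  Position 7 ('b'): no match needed
  Position 8 ('a'): no match needed
  Position 9 ('b'): no match needed
All 3 characters matched => is a subsequence

1


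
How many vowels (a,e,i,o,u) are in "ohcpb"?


Input: ohcpb
Checking each character:
  'o' at position 0: vowel (running total: 1)
  'h' at position 1: consonant
  'c' at position 2: consonant
  'p' at position 3: consonant
  'b' at position 4: consonant
Total vowels: 1

1


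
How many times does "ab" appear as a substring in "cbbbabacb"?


Searching for "ab" in "cbbbabacb"
Scanning each position:
  Position 0: "cb" => no
  Position 1: "bb" => no
  Position 2: "bb" => no
  Position 3: "ba" => no
  Position 4: "ab" => MATCH
  Position 5: "ba" => no
  Position 6: "ac" => no
  Position 7: "cb" => no
Total occurrences: 1

1


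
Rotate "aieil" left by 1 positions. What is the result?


Input: "aieil", rotate left by 1
First 1 characters: "a"
Remaining characters: "ieil"
Concatenate remaining + first: "ieil" + "a" = "ieila"

ieila


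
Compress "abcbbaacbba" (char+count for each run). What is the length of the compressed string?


Input: abcbbaacbba
Runs:
  'a' x 1 => "a1"
  'b' x 1 => "b1"
  'c' x 1 => "c1"
  'b' x 2 => "b2"
  'a' x 2 => "a2"
  'c' x 1 => "c1"
  'b' x 2 => "b2"
  'a' x 1 => "a1"
Compressed: "a1b1c1b2a2c1b2a1"
Compressed length: 16

16


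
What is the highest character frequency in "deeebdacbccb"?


Input: deeebdacbccb
Character counts:
  'a': 1
  'b': 3
  'c': 3
  'd': 2
  'e': 3
Maximum frequency: 3

3


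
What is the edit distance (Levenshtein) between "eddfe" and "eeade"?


Computing edit distance: "eddfe" -> "eeade"
DP table:
           e    e    a    d    e
      0    1    2    3    4    5
  e   1    0    1    2    3    4
  d   2    1    1    2    2    3
  d   3    2    2    2    2    3
  f   4    3    3    3    3    3
  e   5    4    3    4    4    3
Edit distance = dp[5][5] = 3

3


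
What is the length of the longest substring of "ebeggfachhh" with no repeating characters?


Input: "ebeggfachhh"
Sliding window (track last position of each char):
  Position 0 ('e'): window [0,0] length 1 -- new best
  Position 1 ('b'): window [0,1] length 2 -- new best
  Position 2 ('e'): repeat (last at 0), move window start to 1
  Position 2 ('e'): window [1,2] length 2
  Position 3 ('g'): window [1,3] length 3 -- new best
  Position 4 ('g'): repeat (last at 3), move window start to 4
  Position 4 ('g'): window [4,4] length 1
  Position 5 ('f'): window [4,5] length 2
  Position 6 ('a'): window [4,6] length 3
  Position 7 ('c'): window [4,7] length 4 -- new best
  Position 8 ('h'): window [4,8] length 5 -- new best
  Position 9 ('h'): repeat (last at 8), move window start to 9
  Position 9 ('h'): window [9,9] length 1
  Position 10 ('h'): repeat (last at 9), move window start to 10
  Position 10 ('h'): window [10,10] length 1
Longest substring with no repeats: "gfach" with length 5

5


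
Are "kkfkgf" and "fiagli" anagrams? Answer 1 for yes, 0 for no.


Strings: "kkfkgf", "fiagli"
Sorted first:  ffgkkk
Sorted second: afgiil
Differ at position 0: 'f' vs 'a' => not anagrams

0


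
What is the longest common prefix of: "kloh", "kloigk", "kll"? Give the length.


Words: kloh, kloigk, kll
  Position 0: all 'k' => match
  Position 1: all 'l' => match
  Position 2: ('o', 'o', 'l') => mismatch, stop
LCP = "kl" (length 2)

2


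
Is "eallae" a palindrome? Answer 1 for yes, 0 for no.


Input: eallae
Reversed: eallae
  Compare pos 0 ('e') with pos 5 ('e'): match
  Compare pos 1 ('a') with pos 4 ('a'): match
  Compare pos 2 ('l') with pos 3 ('l'): match
Result: palindrome

1


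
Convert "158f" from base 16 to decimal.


Input: "158f" in base 16
Positional expansion:
  Digit '1' (value 1) x 16^3 = 4096
  Digit '5' (value 5) x 16^2 = 1280
  Digit '8' (value 8) x 16^1 = 128
  Digit 'f' (value 15) x 16^0 = 15
Sum = 5519

5519


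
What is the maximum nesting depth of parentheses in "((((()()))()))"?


Input: "((((()()))()))"
Tracking depth:
  Position 0 '(': depth becomes 1
  Position 1 '(': depth becomes 2
  Position 2 '(': depth becomes 3
  Position 3 '(': depth becomes 4
  Position 4 '(': depth becomes 5
  Position 5 ')': depth becomes 4
  Position 6 '(': depth becomes 5
  Position 7 ')': depth becomes 4
  Position 8 ')': depth becomes 3
  Position 9 ')': depth becomes 2
  Position 10 '(': depth becomes 3
  Position 11 ')': depth becomes 2
  Position 12 ')': depth becomes 1
  Position 13 ')': depth becomes 0
Maximum depth reached: 5

5


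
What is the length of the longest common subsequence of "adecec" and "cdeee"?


LCS of "adecec" and "cdeee"
DP table:
           c    d    e    e    e
      0    0    0    0    0    0
  a   0    0    0    0    0    0
  d   0    0    1    1    1    1
  e   0    0    1    2    2    2
  c   0    1    1    2    2    2
  e   0    1    1    2    3    3
  c   0    1    1    2    3    3
LCS length = dp[6][5] = 3

3


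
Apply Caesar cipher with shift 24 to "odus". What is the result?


Caesar cipher: shift "odus" by 24
  'o' (pos 14) + 24 = pos 12 = 'm'
  'd' (pos 3) + 24 = pos 1 = 'b'
  'u' (pos 20) + 24 = pos 18 = 's'
  's' (pos 18) + 24 = pos 16 = 'q'
Result: mbsq

mbsq


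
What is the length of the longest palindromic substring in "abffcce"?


Input: "abffcce"
Checking substrings for palindromes:
  [2:4] "ff" (len 2) => palindrome
  [4:6] "cc" (len 2) => palindrome
Longest palindromic substring: "ff" with length 2

2
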